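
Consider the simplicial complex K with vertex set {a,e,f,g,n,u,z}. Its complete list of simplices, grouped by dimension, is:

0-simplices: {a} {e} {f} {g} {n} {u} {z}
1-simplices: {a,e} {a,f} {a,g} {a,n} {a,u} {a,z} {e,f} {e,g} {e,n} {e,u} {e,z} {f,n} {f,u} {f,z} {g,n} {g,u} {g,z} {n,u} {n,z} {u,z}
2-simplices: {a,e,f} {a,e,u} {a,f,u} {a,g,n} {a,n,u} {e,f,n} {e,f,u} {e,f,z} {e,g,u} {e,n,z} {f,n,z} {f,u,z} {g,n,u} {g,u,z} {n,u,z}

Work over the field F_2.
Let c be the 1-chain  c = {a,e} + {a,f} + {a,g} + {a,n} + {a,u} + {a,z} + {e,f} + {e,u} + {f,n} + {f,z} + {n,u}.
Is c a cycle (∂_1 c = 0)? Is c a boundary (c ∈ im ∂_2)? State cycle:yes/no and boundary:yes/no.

cycle:no boundary:no

n_0=7 n_1=20 n_2=15  [Z2]
∂1: piv[ae,af,ag,an,au,az] rk=6  ker:ef,eg,en,eu,ez,fn,fu,fz,gn,gu,gz,nu,nz,uz
∂2: piv[aef,aeu,afu,agn,anu,efn,efz,egu,enz,fuz,gnu,guz,nuz] rk=13  ker:efu,fnz
∂1c = {e} + {g} + {n} + {u}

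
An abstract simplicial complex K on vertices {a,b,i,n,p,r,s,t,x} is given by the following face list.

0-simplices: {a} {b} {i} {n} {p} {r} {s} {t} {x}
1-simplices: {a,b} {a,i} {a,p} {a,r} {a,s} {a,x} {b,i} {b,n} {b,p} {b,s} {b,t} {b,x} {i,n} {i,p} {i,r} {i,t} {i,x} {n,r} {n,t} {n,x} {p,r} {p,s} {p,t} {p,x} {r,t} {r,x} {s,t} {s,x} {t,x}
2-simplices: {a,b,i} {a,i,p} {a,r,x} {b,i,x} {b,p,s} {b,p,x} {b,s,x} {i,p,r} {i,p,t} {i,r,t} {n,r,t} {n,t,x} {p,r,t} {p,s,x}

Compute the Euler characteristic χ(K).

χ(K)=-6

n_0=9 n_1=29 n_2=14
χ=+9−29+14=-6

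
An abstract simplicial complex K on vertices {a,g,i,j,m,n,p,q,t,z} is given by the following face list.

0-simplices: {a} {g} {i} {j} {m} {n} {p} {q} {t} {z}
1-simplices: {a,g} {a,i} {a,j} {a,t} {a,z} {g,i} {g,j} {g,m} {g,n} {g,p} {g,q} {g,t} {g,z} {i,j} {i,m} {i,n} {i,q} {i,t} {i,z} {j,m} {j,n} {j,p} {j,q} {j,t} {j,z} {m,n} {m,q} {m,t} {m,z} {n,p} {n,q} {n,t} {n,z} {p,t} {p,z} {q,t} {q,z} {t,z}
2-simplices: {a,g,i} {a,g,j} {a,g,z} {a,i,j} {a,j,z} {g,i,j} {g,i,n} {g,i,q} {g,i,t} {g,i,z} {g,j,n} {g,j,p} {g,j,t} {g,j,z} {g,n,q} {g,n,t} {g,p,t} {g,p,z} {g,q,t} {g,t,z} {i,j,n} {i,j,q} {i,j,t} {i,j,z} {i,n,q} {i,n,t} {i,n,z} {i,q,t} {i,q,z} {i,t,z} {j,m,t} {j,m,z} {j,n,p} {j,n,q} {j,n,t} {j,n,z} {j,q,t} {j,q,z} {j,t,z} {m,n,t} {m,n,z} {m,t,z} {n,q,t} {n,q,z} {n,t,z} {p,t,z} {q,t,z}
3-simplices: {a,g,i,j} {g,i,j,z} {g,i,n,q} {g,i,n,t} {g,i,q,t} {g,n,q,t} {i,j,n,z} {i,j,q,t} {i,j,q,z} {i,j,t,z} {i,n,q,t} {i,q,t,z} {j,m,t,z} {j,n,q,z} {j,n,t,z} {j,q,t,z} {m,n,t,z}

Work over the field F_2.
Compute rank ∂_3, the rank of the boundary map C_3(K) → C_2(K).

n_0=10 n_1=38 n_2=47 n_3=17  [Z2]
∂1: piv[ag,ai,aj,at,az,gm,gn,gp,gq] rk=9  ker:gi,gj,gt,gz,ij,im,in,iq,it,iz,jm,jn,jp,jq,jt,jz,mn,mq,mt,mz,np,nq,nt,nz,pt,pz,qt,qz,tz
∂2: piv[agi,agj,agz,aij,ajz,gin,giq,git,giz,gjn,gjp,gjt,gnq,gnt,gpt,gpz,gqt,gtz,ijq,inz,iqz,jmt,jmz,jnp,mnt] rk=25  ker:gij,gjz,ijn,ijt,ijz,inq,int,iqt,itz,jnq,jnt,jnz,jqt,jqz,jtz,mnz,mtz,nqt,nqz,ntz,ptz,qtz
∂3: piv[agij,gijz,ginq,gint,giqt,gnqt,ijnz,ijqt,ijqz,ijtz,iqtz,jmtz,jnqz,jntz,mntz] rk=15  ker:inqt,jqtz
rk∂_3=15

rank∂_3=15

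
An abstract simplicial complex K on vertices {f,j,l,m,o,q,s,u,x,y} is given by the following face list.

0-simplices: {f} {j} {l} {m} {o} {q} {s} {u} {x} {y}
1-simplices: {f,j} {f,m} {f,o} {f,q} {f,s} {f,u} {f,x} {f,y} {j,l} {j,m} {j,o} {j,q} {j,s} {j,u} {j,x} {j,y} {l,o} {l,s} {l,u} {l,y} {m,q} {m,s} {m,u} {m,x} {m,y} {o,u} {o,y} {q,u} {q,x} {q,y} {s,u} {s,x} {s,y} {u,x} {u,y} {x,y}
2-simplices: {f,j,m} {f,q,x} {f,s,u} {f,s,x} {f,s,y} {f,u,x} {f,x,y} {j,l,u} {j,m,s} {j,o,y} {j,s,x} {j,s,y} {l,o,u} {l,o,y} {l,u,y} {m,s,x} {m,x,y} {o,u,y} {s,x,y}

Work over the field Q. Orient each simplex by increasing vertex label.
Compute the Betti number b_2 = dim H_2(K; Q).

b_2=2

n_0=10 n_1=36 n_2=19  [Q]
∂1: piv[fj,fm,fo,fq,fs,fu,fx,fy,jl] rk=9  ker:jm,jo,jq,js,ju,jx,jy,lo,ls,lu,ly,mq,ms,mu,mx,my,ou,oy,qu,qx,qy,su,sx,sy,ux,uy,xy
∂2: piv[fjm,fqx,fsu,fsx,fsy,fux,fxy,jlu,jms,joy,jsx,jsy,lou,loy,luy,msx,mxy] rk=17  ker:ouy,sxy
b_2=(19−17)−0=2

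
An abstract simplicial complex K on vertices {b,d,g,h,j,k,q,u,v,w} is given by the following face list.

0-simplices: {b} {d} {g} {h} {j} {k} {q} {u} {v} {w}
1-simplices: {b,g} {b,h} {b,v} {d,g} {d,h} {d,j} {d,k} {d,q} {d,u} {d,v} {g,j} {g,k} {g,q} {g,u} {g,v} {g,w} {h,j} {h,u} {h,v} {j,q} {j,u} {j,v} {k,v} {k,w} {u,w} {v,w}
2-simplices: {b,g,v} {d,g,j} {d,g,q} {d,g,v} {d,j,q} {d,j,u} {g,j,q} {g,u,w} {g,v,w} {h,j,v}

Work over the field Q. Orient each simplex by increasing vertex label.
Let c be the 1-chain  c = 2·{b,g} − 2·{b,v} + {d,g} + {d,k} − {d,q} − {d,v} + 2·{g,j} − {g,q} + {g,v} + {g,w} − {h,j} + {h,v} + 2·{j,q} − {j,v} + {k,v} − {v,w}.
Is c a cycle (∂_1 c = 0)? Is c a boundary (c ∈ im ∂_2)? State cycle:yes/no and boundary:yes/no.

n_0=10 n_1=26 n_2=10  [Q]
∂1: piv[bg,bh,bv,dg,dj,dk,dq,du,gw] rk=9  ker:dh,dv,gj,gk,gq,gu,gv,hj,hu,hv,jq,ju,jv,kv,kw,uw,vw
∂2: piv[bgv,dgj,dgq,dgv,djq,dju,guw,gvw,hjv] rk=9  ker:gjq
∂1c = 0
c vs im∂2: residual ≠ 0 ⇒ not boundary

cycle:yes boundary:no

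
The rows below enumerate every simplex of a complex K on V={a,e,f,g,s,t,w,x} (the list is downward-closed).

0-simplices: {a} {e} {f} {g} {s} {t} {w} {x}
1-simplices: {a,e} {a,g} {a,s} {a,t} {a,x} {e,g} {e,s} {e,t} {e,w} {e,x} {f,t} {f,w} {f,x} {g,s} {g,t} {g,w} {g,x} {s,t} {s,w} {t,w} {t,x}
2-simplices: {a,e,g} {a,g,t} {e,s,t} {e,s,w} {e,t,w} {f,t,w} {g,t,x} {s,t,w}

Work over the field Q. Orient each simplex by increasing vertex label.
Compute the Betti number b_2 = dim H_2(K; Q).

b_2=1

n_0=8 n_1=21 n_2=8  [Q]
∂1: piv[ae,ag,as,at,ax,ew,ft] rk=7  ker:eg,es,et,ex,fw,fx,gs,gt,gw,gx,st,sw,tw,tx
∂2: piv[aeg,agt,est,esw,etw,ftw,gtx] rk=7  ker:stw
b_2=(8−7)−0=1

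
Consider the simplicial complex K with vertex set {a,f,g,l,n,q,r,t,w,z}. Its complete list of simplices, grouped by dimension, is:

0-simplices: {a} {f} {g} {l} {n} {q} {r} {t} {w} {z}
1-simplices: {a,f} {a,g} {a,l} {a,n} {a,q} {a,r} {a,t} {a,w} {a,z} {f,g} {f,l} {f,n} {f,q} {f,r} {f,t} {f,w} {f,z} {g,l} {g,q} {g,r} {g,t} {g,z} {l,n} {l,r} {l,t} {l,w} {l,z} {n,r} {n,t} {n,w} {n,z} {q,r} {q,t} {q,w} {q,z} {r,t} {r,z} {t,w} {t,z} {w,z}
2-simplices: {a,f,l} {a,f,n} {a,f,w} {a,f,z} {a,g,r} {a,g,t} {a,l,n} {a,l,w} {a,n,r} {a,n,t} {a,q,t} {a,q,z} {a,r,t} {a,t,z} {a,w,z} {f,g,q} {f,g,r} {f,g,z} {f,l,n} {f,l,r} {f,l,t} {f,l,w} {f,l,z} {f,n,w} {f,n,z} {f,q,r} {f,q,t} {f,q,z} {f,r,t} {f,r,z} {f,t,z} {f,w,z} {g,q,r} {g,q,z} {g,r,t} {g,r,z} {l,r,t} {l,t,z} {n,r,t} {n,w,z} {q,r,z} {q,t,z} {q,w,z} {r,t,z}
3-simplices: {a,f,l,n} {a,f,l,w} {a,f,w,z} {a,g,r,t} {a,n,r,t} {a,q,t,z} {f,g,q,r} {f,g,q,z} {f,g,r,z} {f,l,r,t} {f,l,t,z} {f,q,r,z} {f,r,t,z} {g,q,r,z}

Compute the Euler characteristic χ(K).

n_0=10 n_1=40 n_2=44 n_3=14
χ=+10−40+44−14=0

χ(K)=0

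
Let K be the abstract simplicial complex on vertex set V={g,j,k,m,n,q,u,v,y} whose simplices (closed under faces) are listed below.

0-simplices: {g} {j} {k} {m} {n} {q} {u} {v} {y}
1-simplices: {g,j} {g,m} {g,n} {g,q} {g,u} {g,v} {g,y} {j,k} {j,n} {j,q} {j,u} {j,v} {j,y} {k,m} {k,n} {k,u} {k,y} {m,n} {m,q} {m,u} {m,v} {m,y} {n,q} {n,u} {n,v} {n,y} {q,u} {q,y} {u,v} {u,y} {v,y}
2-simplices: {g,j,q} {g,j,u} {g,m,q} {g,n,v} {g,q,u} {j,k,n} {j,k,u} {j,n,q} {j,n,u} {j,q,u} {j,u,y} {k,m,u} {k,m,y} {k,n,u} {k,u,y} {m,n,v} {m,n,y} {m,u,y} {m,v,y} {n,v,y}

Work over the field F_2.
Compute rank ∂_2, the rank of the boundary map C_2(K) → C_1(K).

n_0=9 n_1=31 n_2=20  [Z2]
∂1: piv[gj,gm,gn,gq,gu,gv,gy,jk] rk=8  ker:jn,jq,ju,jv,jy,km,kn,ku,ky,mn,mq,mu,mv,my,nq,nu,nv,ny,qu,qy,uv,uy,vy
∂2: piv[gjq,gju,gmq,gnv,gqu,jkn,jku,jnq,jnu,juy,kmu,kmy,kuy,mnv,mny,mvy] rk=16  ker:jqu,knu,muy,nvy
rk∂_2=16

rank∂_2=16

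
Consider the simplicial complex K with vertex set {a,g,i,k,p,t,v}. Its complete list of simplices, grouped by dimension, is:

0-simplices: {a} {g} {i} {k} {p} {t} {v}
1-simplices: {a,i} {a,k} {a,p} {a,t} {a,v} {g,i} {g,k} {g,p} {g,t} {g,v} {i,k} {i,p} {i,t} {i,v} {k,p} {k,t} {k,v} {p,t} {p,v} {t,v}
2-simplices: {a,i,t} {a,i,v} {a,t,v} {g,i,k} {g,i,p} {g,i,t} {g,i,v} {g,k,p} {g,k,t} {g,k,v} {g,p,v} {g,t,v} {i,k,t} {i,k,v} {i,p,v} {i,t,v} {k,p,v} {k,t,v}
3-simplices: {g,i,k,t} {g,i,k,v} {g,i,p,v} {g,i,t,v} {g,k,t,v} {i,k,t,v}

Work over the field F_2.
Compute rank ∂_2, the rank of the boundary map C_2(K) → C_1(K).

rank∂_2=11

n_0=7 n_1=20 n_2=18 n_3=6  [Z2]
∂1: piv[ai,ak,ap,at,av,gi] rk=6  ker:gk,gp,gt,gv,ik,ip,it,iv,kp,kt,kv,pt,pv,tv
∂2: piv[ait,aiv,atv,gik,gip,git,giv,gkp,gkt,gkv,gpv] rk=11  ker:gtv,ikt,ikv,ipv,itv,kpv,ktv
∂3: piv[gikt,gikv,gipv,gitv,gktv] rk=5  ker:iktv
rk∂_2=11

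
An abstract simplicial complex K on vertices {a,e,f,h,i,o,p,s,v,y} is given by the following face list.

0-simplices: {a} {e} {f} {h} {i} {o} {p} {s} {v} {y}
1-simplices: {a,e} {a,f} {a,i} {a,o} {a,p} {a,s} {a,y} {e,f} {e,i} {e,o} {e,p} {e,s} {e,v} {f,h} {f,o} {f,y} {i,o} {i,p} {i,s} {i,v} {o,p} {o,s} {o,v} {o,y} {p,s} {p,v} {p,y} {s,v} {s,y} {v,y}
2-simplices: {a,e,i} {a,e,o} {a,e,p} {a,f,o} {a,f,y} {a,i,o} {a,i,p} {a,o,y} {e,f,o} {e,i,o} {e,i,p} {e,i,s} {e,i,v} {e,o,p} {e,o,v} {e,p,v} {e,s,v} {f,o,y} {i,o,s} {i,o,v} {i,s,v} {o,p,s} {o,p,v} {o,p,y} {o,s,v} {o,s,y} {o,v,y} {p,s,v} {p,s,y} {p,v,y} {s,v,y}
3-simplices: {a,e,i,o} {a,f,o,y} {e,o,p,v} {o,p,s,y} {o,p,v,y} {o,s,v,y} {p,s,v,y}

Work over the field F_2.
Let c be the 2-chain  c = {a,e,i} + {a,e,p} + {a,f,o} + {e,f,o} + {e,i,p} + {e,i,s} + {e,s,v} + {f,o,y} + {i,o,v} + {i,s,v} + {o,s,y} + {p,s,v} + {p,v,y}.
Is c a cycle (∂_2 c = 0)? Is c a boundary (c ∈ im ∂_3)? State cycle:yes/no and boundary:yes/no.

n_0=10 n_1=30 n_2=31 n_3=7  [Z2]
∂1: piv[ae,af,ai,ao,ap,as,ay,ev,fh] rk=9  ker:ef,ei,eo,ep,es,fo,fy,io,ip,is,iv,op,os,ov,oy,ps,pv,py,sv,sy,vy
∂2: piv[aei,aeo,aep,afo,afy,aio,aip,aoy,efo,eis,eiv,eop,eov,epv,esv,ios,ops,opy,osy,ovy] rk=20  ker:eio,eip,foy,iov,isv,opv,osv,psv,psy,pvy,svy
∂3: piv[aeio,afoy,eopv,opsy,opvy,osvy,psvy] rk=7
∂2c = {a,f} + {a,i} + {a,o} + {a,p} + {e,f} + {e,i} + {e,o} + {e,v} + {f,o} + {f,y} + {i,o} + {i,p} + {o,s} + {o,v} + {p,s} + {p,y} + {s,v} + {s,y} + {v,y}

cycle:no boundary:no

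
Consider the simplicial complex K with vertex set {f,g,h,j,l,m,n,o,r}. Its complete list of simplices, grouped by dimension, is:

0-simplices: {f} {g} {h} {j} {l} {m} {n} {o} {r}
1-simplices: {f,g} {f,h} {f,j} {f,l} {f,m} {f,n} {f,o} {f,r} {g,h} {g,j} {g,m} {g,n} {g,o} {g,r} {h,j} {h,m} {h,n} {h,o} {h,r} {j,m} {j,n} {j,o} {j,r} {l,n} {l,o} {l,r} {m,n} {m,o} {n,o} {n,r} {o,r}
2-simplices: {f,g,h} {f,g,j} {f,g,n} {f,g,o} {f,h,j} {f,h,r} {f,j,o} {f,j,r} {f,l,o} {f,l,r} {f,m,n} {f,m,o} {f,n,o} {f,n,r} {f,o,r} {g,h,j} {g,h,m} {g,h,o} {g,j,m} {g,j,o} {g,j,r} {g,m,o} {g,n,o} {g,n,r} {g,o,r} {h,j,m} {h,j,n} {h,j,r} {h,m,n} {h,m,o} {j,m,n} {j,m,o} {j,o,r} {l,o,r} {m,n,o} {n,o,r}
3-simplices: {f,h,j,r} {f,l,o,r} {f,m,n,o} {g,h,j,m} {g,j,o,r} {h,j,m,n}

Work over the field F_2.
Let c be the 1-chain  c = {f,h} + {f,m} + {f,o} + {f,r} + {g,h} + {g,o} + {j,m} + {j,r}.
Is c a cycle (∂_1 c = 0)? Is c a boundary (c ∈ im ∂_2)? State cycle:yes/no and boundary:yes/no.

cycle:yes boundary:yes

n_0=9 n_1=31 n_2=36 n_3=6  [Z2]
∂1: piv[fg,fh,fj,fl,fm,fn,fo,fr] rk=8  ker:gh,gj,gm,gn,go,gr,hj,hm,hn,ho,hr,jm,jn,jo,jr,ln,lo,lr,mn,mo,no,nr,or
∂2: piv[fgh,fgj,fgn,fgo,fhj,fhr,fjo,fjr,flo,flr,fmn,fmo,fno,fnr,for,ghm,gho,gjm,gjr,gmo,hjn,hmn] rk=22  ker:ghj,gjo,gno,gnr,gor,hjm,hjr,hmo,jmn,jmo,jor,lor,mno,nor
∂3: piv[fhjr,flor,fmno,ghjm,gjor,hjmn] rk=6
∂1c = 0
c vs im∂2: reduces to 0 ⇒ boundary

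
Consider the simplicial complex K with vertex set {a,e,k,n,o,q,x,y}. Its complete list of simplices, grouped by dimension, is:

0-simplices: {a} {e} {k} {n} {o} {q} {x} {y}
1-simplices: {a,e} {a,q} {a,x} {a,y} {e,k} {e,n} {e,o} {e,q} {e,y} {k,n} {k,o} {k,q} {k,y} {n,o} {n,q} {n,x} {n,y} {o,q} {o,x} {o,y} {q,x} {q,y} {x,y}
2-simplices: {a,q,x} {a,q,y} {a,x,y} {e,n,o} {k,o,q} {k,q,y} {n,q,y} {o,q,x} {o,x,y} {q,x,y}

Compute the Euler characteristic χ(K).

n_0=8 n_1=23 n_2=10
χ=+8−23+10=-5

χ(K)=-5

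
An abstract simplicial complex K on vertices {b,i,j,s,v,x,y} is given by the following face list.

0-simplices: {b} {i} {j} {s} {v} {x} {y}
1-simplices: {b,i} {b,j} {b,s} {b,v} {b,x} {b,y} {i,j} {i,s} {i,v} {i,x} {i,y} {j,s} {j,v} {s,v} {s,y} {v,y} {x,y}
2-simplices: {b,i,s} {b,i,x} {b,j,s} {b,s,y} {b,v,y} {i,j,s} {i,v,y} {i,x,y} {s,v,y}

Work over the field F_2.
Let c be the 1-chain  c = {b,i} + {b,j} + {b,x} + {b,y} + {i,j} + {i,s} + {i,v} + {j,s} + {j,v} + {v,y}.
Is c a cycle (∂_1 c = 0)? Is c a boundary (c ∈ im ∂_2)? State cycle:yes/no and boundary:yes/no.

cycle:no boundary:no

n_0=7 n_1=17 n_2=9  [Z2]
∂1: piv[bi,bj,bs,bv,bx,by] rk=6  ker:ij,is,iv,ix,iy,js,jv,sv,sy,vy,xy
∂2: piv[bis,bix,bjs,bsy,bvy,ijs,ivy,ixy,svy] rk=9
∂1c = {v} + {x}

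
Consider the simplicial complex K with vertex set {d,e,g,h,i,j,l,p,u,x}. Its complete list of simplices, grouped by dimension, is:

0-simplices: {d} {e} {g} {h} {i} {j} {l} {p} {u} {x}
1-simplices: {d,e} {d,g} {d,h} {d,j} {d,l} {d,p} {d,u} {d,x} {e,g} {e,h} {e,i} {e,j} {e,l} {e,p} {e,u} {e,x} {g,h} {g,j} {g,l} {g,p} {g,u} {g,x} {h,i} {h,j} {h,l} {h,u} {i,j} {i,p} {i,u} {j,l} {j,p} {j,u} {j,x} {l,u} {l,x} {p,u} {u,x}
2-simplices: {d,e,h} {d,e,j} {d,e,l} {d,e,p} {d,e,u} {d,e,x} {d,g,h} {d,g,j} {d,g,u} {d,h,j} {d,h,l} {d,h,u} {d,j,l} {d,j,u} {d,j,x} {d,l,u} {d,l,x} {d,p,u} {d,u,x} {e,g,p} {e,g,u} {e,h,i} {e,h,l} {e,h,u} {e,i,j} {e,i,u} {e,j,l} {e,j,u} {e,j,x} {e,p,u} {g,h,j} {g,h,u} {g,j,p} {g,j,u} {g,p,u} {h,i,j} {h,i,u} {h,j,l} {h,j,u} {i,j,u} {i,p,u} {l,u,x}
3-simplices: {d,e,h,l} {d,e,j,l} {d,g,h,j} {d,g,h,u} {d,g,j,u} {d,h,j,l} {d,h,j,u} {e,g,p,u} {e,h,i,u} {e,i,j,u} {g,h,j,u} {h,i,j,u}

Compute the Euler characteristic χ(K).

n_0=10 n_1=37 n_2=42 n_3=12
χ=+10−37+42−12=3

χ(K)=3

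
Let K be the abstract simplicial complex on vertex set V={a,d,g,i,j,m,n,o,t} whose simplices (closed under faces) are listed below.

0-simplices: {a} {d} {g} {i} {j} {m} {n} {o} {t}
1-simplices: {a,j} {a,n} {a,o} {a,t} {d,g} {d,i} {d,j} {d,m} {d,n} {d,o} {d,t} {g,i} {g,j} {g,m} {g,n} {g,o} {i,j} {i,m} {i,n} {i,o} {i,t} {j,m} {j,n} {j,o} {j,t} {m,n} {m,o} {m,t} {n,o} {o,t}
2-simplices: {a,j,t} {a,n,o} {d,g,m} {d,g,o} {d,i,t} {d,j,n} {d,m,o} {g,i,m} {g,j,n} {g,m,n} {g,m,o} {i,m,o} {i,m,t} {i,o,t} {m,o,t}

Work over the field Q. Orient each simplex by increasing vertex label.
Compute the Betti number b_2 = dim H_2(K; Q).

n_0=9 n_1=30 n_2=15  [Q]
∂1: piv[aj,an,ao,at,dg,di,dj,dm] rk=8  ker:dn,do,dt,gi,gj,gm,gn,go,ij,im,in,io,it,jm,jn,jo,jt,mn,mo,mt,no,ot
∂2: piv[ajt,ano,dgm,dgo,dit,djn,dmo,gim,gjn,gmn,imo,imt,iot] rk=13  ker:gmo,mot
b_2=(15−13)−0=2

b_2=2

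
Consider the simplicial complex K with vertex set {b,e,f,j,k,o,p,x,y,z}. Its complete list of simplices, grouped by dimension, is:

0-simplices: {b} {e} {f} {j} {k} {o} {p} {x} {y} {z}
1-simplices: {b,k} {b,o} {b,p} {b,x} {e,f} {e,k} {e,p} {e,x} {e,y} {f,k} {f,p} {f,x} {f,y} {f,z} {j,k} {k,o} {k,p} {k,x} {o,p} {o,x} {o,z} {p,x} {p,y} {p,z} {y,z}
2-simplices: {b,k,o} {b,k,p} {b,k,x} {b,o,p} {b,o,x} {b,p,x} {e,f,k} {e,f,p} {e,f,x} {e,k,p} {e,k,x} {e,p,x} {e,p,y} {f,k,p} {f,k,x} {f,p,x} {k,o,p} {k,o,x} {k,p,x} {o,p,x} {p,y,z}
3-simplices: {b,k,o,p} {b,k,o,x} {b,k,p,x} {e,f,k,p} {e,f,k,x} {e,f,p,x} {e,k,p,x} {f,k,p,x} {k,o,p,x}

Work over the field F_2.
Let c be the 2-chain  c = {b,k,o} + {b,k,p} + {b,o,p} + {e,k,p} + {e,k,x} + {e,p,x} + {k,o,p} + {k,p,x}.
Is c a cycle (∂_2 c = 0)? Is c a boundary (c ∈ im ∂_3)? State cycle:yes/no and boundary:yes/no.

n_0=10 n_1=25 n_2=21 n_3=9  [Z2]
∂1: piv[bk,bo,bp,bx,ef,ek,ey,fz,jk] rk=9  ker:ep,ex,fk,fp,fx,fy,ko,kp,kx,op,ox,oz,px,py,pz,yz
∂2: piv[bko,bkp,bkx,bop,box,bpx,efk,efp,efx,ekp,ekx,epy,pyz] rk=13  ker:epx,fkp,fkx,fpx,kop,kox,kpx,opx
∂3: piv[bkop,bkox,bkpx,efkp,efkx,efpx,ekpx,kopx] rk=8  ker:fkpx
∂2c = 0
c vs im∂3: reduces to 0 ⇒ boundary

cycle:yes boundary:yes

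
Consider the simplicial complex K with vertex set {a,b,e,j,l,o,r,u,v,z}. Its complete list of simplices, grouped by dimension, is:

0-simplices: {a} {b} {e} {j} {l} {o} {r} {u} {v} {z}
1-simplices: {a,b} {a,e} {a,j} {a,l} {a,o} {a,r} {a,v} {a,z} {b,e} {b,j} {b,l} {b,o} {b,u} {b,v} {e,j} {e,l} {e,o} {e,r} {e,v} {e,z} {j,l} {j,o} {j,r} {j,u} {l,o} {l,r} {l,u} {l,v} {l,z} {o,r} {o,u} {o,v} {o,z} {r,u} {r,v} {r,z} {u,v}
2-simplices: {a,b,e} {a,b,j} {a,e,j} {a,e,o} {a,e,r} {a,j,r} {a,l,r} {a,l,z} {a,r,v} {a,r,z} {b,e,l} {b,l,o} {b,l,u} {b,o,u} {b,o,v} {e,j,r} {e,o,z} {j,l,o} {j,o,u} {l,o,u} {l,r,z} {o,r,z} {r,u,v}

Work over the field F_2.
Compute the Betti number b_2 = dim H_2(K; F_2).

n_0=10 n_1=37 n_2=23  [Z2]
∂1: piv[ab,ae,aj,al,ao,ar,av,az,bu] rk=9  ker:be,bj,bl,bo,bv,ej,el,eo,er,ev,ez,jl,jo,jr,ju,lo,lr,lu,lv,lz,or,ou,ov,oz,ru,rv,rz,uv
∂2: piv[abe,abj,aej,aeo,aer,ajr,alr,alz,arv,arz,bel,blo,blu,bou,bov,eoz,jlo,jou,orz,ruv] rk=20  ker:ejr,lou,lrz
b_2=(23−20)−0=3

b_2=3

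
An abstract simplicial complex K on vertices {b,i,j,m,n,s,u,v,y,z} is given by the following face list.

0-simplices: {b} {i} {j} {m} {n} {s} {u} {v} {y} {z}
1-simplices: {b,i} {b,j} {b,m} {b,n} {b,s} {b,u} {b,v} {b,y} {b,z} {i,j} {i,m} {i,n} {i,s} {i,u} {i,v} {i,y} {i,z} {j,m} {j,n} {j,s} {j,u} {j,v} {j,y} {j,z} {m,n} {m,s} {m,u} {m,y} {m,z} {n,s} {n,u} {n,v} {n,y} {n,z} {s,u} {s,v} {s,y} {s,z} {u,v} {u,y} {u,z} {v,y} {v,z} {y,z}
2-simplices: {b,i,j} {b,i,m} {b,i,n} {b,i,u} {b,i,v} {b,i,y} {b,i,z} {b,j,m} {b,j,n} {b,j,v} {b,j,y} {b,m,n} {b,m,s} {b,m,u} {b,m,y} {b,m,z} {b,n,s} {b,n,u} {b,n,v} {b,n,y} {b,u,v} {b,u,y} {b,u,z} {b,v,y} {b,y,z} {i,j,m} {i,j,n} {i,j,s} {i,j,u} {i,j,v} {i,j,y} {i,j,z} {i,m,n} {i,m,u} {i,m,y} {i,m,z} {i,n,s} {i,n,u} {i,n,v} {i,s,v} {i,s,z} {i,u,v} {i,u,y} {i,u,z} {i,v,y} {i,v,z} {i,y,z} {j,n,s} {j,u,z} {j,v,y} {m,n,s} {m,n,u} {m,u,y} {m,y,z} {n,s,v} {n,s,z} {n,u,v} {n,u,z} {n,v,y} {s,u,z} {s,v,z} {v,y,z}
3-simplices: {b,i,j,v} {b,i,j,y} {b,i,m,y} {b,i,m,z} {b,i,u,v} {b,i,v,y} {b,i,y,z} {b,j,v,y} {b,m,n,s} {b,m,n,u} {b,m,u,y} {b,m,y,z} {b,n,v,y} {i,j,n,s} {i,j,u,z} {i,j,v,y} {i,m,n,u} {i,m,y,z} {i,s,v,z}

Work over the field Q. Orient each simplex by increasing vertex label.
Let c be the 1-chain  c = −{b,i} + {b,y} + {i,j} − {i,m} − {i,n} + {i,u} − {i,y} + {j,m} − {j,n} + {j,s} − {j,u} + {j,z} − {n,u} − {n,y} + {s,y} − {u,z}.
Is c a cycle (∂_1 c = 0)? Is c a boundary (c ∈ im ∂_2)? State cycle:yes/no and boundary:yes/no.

n_0=10 n_1=44 n_2=62 n_3=19  [Q]
∂1: piv[bi,bj,bm,bn,bs,bu,bv,by,bz] rk=9  ker:ij,im,in,is,iu,iv,iy,iz,jm,jn,js,ju,jv,jy,jz,mn,ms,mu,my,mz,ns,nu,nv,ny,nz,su,sv,sy,sz,uv,uy,uz,vy,vz,yz
∂2: piv[bij,bim,bin,biu,biv,biy,biz,bjm,bjn,bjv,bjy,bmn,bms,bmu,bmy,bmz,bns,bnu,bnv,bny,buv,buy,buz,bvy,byz,ijs,iju,ijz,ins,isv,isz,ivz,nsz,suz] rk=34  ker:ijm,ijn,ijv,ijy,imn,imu,imy,imz,inu,inv,iuv,iuy,iuz,ivy,iyz,jns,juz,jvy,mns,mnu,muy,myz,nsv,nuv,nuz,nvy,svz,vyz
∂3: piv[bijv,bijy,bimy,bimz,biuv,bivy,biyz,bjvy,bmns,bmnu,bmuy,bmyz,bnvy,ijns,ijuz,imnu,isvz] rk=17  ker:ijvy,imyz
∂1c = 0
c vs im∂2: residual ≠ 0 ⇒ not boundary

cycle:yes boundary:no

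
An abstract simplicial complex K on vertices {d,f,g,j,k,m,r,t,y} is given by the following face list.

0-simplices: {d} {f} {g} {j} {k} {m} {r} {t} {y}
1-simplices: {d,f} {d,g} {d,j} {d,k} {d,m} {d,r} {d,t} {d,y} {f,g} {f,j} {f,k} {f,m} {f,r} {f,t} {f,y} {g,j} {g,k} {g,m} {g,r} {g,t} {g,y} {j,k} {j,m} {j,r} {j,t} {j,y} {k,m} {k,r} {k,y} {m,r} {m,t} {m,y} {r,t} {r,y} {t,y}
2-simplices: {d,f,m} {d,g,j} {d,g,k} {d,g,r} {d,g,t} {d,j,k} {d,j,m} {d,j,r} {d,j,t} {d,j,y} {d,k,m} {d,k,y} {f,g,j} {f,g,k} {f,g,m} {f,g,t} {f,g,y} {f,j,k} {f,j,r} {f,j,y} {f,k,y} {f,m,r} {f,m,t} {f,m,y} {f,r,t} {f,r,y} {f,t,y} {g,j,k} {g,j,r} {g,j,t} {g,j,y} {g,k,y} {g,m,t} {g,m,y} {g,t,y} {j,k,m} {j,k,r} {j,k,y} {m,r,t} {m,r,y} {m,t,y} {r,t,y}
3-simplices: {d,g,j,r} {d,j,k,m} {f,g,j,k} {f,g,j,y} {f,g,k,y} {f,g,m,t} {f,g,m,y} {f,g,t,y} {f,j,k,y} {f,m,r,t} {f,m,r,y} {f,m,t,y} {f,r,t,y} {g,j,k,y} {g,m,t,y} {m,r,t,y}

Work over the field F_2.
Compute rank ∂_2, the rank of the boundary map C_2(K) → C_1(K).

rank∂_2=26

n_0=9 n_1=35 n_2=42 n_3=16  [Z2]
∂1: piv[df,dg,dj,dk,dm,dr,dt,dy] rk=8  ker:fg,fj,fk,fm,fr,ft,fy,gj,gk,gm,gr,gt,gy,jk,jm,jr,jt,jy,km,kr,ky,mr,mt,my,rt,ry,ty
∂2: piv[dfm,dgj,dgk,dgr,dgt,djk,djm,djr,djt,djy,dkm,dky,fgj,fgk,fgm,fgt,fgy,fjr,fjy,fmr,fmt,fmy,frt,fry,fty,jkr] rk=26  ker:fjk,fky,gjk,gjr,gjt,gjy,gky,gmt,gmy,gty,jkm,jky,mrt,mry,mty,rty
∂3: piv[dgjr,djkm,fgjk,fgjy,fgky,fgmt,fgmy,fgty,fjky,fmrt,fmry,fmty,frty] rk=13  ker:gjky,gmty,mrty
rk∂_2=26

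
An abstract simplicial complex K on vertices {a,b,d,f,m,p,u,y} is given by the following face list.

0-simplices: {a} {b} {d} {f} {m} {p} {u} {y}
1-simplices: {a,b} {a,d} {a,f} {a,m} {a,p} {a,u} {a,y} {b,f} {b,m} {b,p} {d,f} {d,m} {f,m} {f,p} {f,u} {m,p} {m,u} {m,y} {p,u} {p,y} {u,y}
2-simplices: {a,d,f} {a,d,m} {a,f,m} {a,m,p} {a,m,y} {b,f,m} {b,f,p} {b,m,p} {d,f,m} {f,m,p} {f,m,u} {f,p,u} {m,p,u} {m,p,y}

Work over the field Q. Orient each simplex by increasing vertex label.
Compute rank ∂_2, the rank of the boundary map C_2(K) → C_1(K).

rank∂_2=11

n_0=8 n_1=21 n_2=14  [Q]
∂1: piv[ab,ad,af,am,ap,au,ay] rk=7  ker:bf,bm,bp,df,dm,fm,fp,fu,mp,mu,my,pu,py,uy
∂2: piv[adf,adm,afm,amp,amy,bfm,bfp,bmp,fmu,fpu,mpy] rk=11  ker:dfm,fmp,mpu
rk∂_2=11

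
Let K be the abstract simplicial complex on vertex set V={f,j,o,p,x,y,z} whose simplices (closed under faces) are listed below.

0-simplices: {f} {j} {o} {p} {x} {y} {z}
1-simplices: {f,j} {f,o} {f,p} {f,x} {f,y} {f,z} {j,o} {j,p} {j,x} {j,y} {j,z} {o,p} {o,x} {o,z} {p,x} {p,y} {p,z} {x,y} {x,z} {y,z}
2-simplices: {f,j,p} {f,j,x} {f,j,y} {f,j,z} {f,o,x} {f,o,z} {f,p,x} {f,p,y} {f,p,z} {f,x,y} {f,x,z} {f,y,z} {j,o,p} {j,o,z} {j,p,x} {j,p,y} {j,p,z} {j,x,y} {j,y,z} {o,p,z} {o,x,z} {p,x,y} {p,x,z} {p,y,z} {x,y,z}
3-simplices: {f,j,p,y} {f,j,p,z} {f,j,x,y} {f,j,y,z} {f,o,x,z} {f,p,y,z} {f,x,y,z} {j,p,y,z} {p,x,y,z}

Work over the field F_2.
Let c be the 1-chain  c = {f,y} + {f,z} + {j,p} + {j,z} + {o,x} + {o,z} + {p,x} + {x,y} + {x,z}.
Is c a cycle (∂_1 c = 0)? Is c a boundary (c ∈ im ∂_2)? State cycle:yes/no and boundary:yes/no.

cycle:yes boundary:yes

n_0=7 n_1=20 n_2=25 n_3=9  [Z2]
∂1: piv[fj,fo,fp,fx,fy,fz] rk=6  ker:jo,jp,jx,jy,jz,op,ox,oz,px,py,pz,xy,xz,yz
∂2: piv[fjp,fjx,fjy,fjz,fox,foz,fpx,fpy,fpz,fxy,fxz,fyz,jop,joz] rk=14  ker:jpx,jpy,jpz,jxy,jyz,opz,oxz,pxy,pxz,pyz,xyz
∂3: piv[fjpy,fjpz,fjxy,fjyz,foxz,fpyz,fxyz,pxyz] rk=8  ker:jpyz
∂1c = 0
c vs im∂2: reduces to 0 ⇒ boundary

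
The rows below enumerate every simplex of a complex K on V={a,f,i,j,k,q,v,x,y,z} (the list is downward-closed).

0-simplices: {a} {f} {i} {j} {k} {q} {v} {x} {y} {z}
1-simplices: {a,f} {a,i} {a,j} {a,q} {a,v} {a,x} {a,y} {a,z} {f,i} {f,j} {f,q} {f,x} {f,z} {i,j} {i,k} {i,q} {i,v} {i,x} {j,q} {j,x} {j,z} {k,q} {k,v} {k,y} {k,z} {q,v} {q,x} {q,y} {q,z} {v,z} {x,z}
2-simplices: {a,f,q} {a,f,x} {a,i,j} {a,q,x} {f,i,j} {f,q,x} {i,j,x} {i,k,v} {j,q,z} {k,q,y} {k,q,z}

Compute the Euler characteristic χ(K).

n_0=10 n_1=31 n_2=11
χ=+10−31+11=-10

χ(K)=-10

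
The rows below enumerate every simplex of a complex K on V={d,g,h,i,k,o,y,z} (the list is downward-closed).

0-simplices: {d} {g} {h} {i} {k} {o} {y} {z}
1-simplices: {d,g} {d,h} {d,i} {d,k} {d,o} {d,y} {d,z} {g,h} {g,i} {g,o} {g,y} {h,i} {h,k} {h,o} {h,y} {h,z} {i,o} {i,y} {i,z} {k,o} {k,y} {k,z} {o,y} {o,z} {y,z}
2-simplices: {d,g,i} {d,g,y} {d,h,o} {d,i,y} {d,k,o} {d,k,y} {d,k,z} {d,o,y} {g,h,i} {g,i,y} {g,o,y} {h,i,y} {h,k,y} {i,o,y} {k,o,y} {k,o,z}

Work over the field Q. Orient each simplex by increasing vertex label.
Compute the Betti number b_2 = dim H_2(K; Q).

b_2=2

n_0=8 n_1=25 n_2=16  [Q]
∂1: piv[dg,dh,di,dk,do,dy,dz] rk=7  ker:gh,gi,go,gy,hi,hk,ho,hy,hz,io,iy,iz,ko,ky,kz,oy,oz,yz
∂2: piv[dgi,dgy,dho,diy,dko,dky,dkz,doy,ghi,goy,hiy,hky,ioy,koz] rk=14  ker:giy,koy
b_2=(16−14)−0=2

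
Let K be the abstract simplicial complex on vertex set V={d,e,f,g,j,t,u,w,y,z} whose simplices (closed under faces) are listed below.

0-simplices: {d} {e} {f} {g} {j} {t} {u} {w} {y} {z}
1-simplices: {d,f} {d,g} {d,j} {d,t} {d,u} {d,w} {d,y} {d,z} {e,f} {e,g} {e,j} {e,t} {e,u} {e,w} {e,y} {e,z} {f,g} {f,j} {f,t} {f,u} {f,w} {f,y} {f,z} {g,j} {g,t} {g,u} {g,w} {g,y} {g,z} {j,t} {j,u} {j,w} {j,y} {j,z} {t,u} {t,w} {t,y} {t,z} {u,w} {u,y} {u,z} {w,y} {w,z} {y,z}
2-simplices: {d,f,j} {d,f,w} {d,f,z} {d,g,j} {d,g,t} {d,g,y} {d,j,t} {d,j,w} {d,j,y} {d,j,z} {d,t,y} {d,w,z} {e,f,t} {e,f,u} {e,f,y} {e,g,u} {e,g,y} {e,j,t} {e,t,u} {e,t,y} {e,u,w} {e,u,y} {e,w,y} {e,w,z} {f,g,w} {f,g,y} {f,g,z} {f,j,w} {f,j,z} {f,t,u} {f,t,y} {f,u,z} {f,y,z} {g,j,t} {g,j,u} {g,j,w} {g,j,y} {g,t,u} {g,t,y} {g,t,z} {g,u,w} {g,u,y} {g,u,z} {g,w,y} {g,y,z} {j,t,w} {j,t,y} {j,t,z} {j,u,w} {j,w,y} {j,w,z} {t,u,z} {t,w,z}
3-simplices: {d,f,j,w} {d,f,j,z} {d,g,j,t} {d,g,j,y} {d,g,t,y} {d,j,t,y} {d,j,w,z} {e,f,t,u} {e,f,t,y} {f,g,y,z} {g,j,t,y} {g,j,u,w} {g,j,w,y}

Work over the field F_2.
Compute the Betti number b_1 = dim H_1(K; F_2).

b_1=1

n_0=10 n_1=44 n_2=53 n_3=13  [Z2]
∂1: piv[df,dg,dj,dt,du,dw,dy,dz,ef] rk=9  ker:eg,ej,et,eu,ew,ey,ez,fg,fj,ft,fu,fw,fy,fz,gj,gt,gu,gw,gy,gz,jt,ju,jw,jy,jz,tu,tw,ty,tz,uw,uy,uz,wy,wz,yz
∂2: piv[dfj,dfw,dfz,dgj,dgt,dgy,djt,djw,djy,djz,dty,dwz,eft,efu,efy,egu,egy,ejt,etu,ety,euw,euy,ewy,ewz,fgw,fgy,fgz,fuz,fyz,gju,gjw,gtz,guw,jtw] rk=34  ker:fjw,fjz,ftu,fty,gjt,gjy,gtu,gty,guy,guz,gwy,gyz,jty,jtz,juw,jwy,jwz,tuz,twz
∂3: piv[dfjw,dfjz,dgjt,dgjy,dgty,djty,djwz,eftu,efty,fgyz,gjuw,gjwy] rk=12  ker:gjty
b_1=(44−9)−34=1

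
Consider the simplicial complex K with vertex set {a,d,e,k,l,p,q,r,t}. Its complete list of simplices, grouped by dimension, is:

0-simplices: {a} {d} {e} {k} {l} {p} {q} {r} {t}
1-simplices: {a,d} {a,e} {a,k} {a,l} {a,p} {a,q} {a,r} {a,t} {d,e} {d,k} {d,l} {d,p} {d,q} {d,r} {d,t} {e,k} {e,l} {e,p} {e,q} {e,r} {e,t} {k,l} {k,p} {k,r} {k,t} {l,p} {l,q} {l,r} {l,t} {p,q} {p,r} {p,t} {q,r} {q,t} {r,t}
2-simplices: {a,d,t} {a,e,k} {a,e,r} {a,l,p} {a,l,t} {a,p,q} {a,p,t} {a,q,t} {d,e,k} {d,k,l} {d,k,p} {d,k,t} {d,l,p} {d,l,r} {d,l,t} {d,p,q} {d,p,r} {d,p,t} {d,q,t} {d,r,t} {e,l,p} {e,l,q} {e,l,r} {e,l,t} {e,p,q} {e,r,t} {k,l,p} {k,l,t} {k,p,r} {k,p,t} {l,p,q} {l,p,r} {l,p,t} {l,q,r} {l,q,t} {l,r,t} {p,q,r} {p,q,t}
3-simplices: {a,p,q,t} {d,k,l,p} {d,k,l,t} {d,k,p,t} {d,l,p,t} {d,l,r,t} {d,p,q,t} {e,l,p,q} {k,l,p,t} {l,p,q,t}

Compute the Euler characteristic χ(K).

χ(K)=2

n_0=9 n_1=35 n_2=38 n_3=10
χ=+9−35+38−10=2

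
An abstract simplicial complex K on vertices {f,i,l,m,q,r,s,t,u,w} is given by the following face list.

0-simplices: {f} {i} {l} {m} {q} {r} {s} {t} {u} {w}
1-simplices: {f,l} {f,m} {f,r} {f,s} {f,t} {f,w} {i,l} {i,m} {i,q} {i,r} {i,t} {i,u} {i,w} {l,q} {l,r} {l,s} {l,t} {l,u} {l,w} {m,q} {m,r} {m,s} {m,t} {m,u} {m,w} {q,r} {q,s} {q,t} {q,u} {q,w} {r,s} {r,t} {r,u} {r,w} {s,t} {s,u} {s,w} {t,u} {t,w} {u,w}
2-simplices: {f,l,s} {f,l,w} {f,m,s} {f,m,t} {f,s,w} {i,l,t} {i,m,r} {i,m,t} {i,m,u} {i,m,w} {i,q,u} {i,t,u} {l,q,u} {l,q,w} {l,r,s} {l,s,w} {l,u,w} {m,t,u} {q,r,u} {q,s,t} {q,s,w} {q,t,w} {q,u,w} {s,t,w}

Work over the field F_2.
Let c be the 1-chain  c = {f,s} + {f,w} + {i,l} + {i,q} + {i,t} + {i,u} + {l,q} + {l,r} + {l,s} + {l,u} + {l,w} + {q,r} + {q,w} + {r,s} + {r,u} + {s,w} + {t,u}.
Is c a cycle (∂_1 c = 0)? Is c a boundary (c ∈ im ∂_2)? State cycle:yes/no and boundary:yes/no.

n_0=10 n_1=40 n_2=24  [Z2]
∂1: piv[fl,fm,fr,fs,ft,fw,il,iq,iu] rk=9  ker:im,ir,it,iw,lq,lr,ls,lt,lu,lw,mq,mr,ms,mt,mu,mw,qr,qs,qt,qu,qw,rs,rt,ru,rw,st,su,sw,tu,tw,uw
∂2: piv[fls,flw,fms,fmt,fsw,ilt,imr,imt,imu,imw,iqu,itu,lqu,lqw,lrs,luw,qru,qst,qsw,qtw] rk=20  ker:lsw,mtu,quw,stw
∂1c = 0
c vs im∂2: residual ≠ 0 ⇒ not boundary

cycle:yes boundary:no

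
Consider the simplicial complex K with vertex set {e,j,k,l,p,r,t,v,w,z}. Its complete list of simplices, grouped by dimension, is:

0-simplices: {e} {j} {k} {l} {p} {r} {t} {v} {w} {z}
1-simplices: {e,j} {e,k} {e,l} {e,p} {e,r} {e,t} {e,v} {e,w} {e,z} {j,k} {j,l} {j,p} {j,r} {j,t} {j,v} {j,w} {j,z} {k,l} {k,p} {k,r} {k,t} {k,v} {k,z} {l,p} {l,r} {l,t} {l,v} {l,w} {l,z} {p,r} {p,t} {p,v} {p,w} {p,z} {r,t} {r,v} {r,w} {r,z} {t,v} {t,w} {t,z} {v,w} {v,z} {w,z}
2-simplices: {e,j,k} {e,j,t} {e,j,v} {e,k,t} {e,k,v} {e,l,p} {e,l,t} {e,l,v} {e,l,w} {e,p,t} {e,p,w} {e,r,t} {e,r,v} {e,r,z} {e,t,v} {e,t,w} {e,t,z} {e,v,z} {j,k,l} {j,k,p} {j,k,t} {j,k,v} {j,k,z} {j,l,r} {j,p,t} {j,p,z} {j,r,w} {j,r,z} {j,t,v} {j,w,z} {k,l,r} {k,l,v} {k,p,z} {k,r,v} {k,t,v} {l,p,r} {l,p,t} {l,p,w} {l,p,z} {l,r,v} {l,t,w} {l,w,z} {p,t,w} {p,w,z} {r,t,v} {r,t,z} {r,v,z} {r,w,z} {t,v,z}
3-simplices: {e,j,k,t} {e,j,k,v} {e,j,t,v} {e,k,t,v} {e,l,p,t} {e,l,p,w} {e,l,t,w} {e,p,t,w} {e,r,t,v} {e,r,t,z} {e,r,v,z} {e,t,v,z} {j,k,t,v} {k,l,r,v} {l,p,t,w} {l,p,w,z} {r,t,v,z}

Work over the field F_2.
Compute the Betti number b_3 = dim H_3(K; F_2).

b_3=3

n_0=10 n_1=44 n_2=49 n_3=17  [Z2]
∂1: piv[ej,ek,el,ep,er,et,ev,ew,ez] rk=9  ker:jk,jl,jp,jr,jt,jv,jw,jz,kl,kp,kr,kt,kv,kz,lp,lr,lt,lv,lw,lz,pr,pt,pv,pw,pz,rt,rv,rw,rz,tv,tw,tz,vw,vz,wz
∂2: piv[ejk,ejt,ejv,ekt,ekv,elp,elt,elv,elw,ept,epw,ert,erv,erz,etv,etw,etz,evz,jkl,jkp,jkz,jlr,jpt,jpz,jrw,jrz,jwz,klr,klv,krv,lpr,lpz,lwz] rk=33  ker:jkt,jkv,jtv,kpz,ktv,lpt,lpw,lrv,ltw,ptw,pwz,rtv,rtz,rvz,rwz,tvz
∂3: piv[ejkt,ejkv,ejtv,ektv,elpt,elpw,eltw,eptw,ertv,ertz,ervz,etvz,klrv,lpwz] rk=14  ker:jktv,lptw,rtvz
b_3=(17−14)−0=3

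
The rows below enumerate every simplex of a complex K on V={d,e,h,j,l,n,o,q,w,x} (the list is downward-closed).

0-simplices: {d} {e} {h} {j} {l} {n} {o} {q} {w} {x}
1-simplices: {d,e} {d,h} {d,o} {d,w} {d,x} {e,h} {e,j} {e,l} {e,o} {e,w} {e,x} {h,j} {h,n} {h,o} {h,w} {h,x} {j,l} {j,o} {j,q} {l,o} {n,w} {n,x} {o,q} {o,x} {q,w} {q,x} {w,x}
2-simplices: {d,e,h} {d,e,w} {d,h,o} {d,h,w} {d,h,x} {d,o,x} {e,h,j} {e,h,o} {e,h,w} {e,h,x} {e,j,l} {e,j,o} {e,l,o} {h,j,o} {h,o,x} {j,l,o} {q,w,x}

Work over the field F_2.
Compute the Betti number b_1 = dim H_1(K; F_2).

b_1=5

n_0=10 n_1=27 n_2=17  [Z2]
∂1: piv[de,dh,do,dw,dx,ej,el,hn,jq] rk=9  ker:eh,eo,ew,ex,hj,ho,hw,hx,jl,jo,lo,nw,nx,oq,ox,qw,qx,wx
∂2: piv[deh,dew,dho,dhw,dhx,dox,ehj,eho,ehx,ejl,ejo,elo,qwx] rk=13  ker:ehw,hjo,hox,jlo
b_1=(27−9)−13=5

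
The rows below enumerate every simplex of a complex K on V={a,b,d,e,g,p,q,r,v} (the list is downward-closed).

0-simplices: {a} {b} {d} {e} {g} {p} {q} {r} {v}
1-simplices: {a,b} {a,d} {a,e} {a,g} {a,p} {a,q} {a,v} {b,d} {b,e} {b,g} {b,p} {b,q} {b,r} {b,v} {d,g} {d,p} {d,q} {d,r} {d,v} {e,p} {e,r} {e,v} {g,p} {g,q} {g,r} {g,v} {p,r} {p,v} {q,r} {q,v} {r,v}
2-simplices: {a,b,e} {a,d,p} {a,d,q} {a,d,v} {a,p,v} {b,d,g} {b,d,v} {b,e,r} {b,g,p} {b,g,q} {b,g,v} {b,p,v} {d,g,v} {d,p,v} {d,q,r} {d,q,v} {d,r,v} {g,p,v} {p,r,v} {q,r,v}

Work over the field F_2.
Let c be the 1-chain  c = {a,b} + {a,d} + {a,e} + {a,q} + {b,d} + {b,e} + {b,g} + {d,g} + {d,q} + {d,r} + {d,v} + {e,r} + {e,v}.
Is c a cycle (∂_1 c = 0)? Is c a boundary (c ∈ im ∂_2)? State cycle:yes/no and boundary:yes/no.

n_0=9 n_1=31 n_2=20  [Z2]
∂1: piv[ab,ad,ae,ag,ap,aq,av,br] rk=8  ker:bd,be,bg,bp,bq,bv,dg,dp,dq,dr,dv,ep,er,ev,gp,gq,gr,gv,pr,pv,qr,qv,rv
∂2: piv[abe,adp,adq,adv,apv,bdg,bdv,ber,bgp,bgq,bgv,bpv,dqr,dqv,drv,prv] rk=16  ker:dgv,dpv,gpv,qrv
∂1c = 0
c vs im∂2: residual ≠ 0 ⇒ not boundary

cycle:yes boundary:no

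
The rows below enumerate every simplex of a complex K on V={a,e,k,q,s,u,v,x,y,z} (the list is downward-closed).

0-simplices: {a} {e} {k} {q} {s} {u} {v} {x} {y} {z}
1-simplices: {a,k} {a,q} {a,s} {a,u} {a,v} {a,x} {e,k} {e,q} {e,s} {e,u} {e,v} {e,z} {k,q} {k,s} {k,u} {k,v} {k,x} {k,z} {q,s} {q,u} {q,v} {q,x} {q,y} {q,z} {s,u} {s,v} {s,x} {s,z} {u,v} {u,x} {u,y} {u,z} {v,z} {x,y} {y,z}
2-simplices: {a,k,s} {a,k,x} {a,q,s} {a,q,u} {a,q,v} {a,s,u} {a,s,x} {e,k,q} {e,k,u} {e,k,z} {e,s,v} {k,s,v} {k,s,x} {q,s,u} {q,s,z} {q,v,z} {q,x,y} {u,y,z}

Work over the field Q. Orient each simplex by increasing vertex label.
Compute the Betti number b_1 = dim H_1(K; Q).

n_0=10 n_1=35 n_2=18  [Q]
∂1: piv[ak,aq,as,au,av,ax,ek,ez,qy] rk=9  ker:eq,es,eu,ev,kq,ks,ku,kv,kx,kz,qs,qu,qv,qx,qz,su,sv,sx,sz,uv,ux,uy,uz,vz,xy,yz
∂2: piv[aks,akx,aqs,aqu,aqv,asu,asx,ekq,eku,ekz,esv,ksv,qsz,qvz,qxy,uyz] rk=16  ker:ksx,qsu
b_1=(35−9)−16=10

b_1=10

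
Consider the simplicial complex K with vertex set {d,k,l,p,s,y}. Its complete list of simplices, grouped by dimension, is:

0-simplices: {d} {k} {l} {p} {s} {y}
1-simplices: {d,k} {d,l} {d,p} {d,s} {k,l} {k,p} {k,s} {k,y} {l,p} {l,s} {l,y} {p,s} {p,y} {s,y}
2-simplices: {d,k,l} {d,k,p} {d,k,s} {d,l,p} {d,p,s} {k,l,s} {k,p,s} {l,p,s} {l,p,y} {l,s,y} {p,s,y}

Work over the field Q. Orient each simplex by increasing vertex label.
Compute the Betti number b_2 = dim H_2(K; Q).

b_2=3

n_0=6 n_1=14 n_2=11  [Q]
∂1: piv[dk,dl,dp,ds,ky] rk=5  ker:kl,kp,ks,lp,ls,ly,ps,py,sy
∂2: piv[dkl,dkp,dks,dlp,dps,kls,lpy,lsy] rk=8  ker:kps,lps,psy
b_2=(11−8)−0=3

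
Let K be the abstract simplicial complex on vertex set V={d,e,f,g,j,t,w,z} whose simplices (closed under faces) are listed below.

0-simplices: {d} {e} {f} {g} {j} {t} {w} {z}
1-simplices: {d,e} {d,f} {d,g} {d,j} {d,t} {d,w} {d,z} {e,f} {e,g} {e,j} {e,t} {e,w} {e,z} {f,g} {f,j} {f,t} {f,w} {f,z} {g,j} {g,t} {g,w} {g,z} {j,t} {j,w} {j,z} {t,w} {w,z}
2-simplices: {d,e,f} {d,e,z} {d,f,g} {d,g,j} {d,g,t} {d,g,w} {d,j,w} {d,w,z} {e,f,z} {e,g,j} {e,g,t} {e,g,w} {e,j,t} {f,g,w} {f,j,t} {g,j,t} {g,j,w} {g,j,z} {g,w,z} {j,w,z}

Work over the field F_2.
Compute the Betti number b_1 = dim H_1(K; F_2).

n_0=8 n_1=27 n_2=20  [Z2]
∂1: piv[de,df,dg,dj,dt,dw,dz] rk=7  ker:ef,eg,ej,et,ew,ez,fg,fj,ft,fw,fz,gj,gt,gw,gz,jt,jw,jz,tw,wz
∂2: piv[def,dez,dfg,dgj,dgt,dgw,djw,dwz,efz,egj,egt,egw,ejt,fgw,fjt,gjz,gwz] rk=17  ker:gjt,gjw,jwz
b_1=(27−7)−17=3

b_1=3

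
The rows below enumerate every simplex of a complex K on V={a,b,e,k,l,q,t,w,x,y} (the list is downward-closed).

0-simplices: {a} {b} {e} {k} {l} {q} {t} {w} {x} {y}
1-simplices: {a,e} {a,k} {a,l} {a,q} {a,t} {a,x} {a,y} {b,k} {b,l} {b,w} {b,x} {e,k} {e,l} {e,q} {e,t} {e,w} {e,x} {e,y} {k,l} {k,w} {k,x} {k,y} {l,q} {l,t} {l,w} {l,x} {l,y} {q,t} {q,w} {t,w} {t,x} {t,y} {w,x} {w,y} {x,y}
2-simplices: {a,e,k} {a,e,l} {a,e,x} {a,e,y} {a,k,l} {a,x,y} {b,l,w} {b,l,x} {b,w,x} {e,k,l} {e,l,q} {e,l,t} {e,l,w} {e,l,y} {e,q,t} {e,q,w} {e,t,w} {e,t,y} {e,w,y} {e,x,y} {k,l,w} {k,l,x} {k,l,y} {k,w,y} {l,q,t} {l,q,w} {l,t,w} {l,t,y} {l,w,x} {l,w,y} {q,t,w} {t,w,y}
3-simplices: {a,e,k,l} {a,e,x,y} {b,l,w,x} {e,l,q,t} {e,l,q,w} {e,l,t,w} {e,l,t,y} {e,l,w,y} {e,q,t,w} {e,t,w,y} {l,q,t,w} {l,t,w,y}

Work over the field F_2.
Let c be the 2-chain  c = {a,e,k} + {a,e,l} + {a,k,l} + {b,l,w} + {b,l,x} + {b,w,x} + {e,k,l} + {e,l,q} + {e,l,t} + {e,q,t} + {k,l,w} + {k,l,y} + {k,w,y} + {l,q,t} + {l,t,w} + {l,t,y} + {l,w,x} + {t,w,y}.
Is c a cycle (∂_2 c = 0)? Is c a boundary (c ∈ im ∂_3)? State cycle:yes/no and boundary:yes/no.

cycle:yes boundary:no

n_0=10 n_1=35 n_2=32 n_3=12  [Z2]
∂1: piv[ae,ak,al,aq,at,ax,ay,bk,bw] rk=9  ker:bl,bx,ek,el,eq,et,ew,ex,ey,kl,kw,kx,ky,lq,lt,lw,lx,ly,qt,qw,tw,tx,ty,wx,wy,xy
∂2: piv[aek,ael,aex,aey,akl,axy,blw,blx,bwx,elq,elt,elw,ely,eqt,eqw,etw,ety,ewy,klw,klx,kly] rk=21  ker:ekl,exy,kwy,lqt,lqw,ltw,lty,lwx,lwy,qtw,twy
∂3: piv[aekl,aexy,blwx,elqt,elqw,eltw,elty,elwy,eqtw,etwy] rk=10  ker:lqtw,ltwy
∂2c = 0
c vs im∂3: residual ≠ 0 ⇒ not boundary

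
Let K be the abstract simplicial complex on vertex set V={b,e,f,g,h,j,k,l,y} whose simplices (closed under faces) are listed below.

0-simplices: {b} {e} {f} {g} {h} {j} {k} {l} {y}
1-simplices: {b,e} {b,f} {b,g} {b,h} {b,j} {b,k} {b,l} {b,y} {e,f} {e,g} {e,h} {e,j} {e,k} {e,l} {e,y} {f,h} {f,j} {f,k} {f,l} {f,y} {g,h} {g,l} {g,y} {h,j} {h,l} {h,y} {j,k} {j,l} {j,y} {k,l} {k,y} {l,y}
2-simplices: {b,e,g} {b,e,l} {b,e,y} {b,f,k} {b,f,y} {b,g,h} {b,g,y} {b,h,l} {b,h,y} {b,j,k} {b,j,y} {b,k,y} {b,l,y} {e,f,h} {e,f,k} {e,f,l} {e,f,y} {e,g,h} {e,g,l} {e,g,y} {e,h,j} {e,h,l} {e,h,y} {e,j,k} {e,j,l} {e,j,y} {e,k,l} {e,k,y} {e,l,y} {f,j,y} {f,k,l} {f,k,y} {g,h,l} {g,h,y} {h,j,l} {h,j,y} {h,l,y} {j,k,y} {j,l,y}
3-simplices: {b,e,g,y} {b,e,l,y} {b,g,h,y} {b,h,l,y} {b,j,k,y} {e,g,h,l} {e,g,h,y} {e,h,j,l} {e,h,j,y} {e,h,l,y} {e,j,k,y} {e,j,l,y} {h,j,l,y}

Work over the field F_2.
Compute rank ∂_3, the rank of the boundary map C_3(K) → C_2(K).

n_0=9 n_1=32 n_2=39 n_3=13  [Z2]
∂1: piv[be,bf,bg,bh,bj,bk,bl,by] rk=8  ker:ef,eg,eh,ej,ek,el,ey,fh,fj,fk,fl,fy,gh,gl,gy,hj,hl,hy,jk,jl,jy,kl,ky,ly
∂2: piv[beg,bel,bey,bfk,bfy,bgh,bgy,bhl,bhy,bjk,bjy,bky,bly,efh,efk,efl,efy,egh,egl,ehj,ejk,ejl,ekl,fjy] rk=24  ker:egy,ehl,ehy,ejy,eky,ely,fkl,fky,ghl,ghy,hjl,hjy,hly,jky,jly
∂3: piv[begy,bely,bghy,bhly,bjky,eghl,eghy,ehjl,ehjy,ehly,ejky,ejly] rk=12  ker:hjly
rk∂_3=12

rank∂_3=12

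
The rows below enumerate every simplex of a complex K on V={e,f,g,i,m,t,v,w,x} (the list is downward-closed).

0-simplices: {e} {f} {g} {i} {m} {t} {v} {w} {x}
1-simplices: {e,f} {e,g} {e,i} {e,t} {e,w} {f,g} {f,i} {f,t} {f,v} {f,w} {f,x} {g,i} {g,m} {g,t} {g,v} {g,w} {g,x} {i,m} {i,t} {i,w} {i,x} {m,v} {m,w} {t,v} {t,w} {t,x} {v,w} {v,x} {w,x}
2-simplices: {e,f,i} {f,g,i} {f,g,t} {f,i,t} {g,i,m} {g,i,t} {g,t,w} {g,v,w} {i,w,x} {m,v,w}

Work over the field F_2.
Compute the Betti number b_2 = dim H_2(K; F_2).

b_2=1

n_0=9 n_1=29 n_2=10  [Z2]
∂1: piv[ef,eg,ei,et,ew,fv,fx,gm] rk=8  ker:fg,fi,ft,fw,gi,gt,gv,gw,gx,im,it,iw,ix,mv,mw,tv,tw,tx,vw,vx,wx
∂2: piv[efi,fgi,fgt,fit,gim,gtw,gvw,iwx,mvw] rk=9  ker:git
b_2=(10−9)−0=1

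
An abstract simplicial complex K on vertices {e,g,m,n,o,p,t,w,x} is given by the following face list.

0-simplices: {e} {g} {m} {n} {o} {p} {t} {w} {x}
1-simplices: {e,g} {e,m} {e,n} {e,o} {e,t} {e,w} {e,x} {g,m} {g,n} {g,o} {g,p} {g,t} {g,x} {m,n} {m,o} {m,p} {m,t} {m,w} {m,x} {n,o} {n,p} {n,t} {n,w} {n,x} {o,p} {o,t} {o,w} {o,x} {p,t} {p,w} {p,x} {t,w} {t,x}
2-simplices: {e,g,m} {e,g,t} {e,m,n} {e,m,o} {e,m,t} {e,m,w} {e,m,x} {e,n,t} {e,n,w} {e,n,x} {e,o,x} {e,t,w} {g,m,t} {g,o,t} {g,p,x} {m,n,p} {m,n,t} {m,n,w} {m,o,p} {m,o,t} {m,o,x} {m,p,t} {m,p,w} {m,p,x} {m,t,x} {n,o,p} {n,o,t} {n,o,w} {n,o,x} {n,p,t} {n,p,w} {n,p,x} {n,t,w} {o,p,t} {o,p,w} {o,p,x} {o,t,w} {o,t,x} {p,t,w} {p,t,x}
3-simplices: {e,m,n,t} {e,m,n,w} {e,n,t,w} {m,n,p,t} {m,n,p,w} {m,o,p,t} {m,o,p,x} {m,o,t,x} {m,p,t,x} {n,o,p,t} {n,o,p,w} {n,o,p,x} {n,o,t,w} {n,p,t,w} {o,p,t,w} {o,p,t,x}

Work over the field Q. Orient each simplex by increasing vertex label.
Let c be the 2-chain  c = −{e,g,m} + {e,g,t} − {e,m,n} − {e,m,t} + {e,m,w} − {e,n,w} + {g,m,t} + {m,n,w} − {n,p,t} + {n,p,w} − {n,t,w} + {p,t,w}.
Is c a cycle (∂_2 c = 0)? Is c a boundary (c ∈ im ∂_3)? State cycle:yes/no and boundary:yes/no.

n_0=9 n_1=33 n_2=40 n_3=16  [Q]
∂1: piv[eg,em,en,eo,et,ew,ex,gp] rk=8  ker:gm,gn,go,gt,gx,mn,mo,mp,mt,mw,mx,no,np,nt,nw,nx,op,ot,ow,ox,pt,pw,px,tw,tx
∂2: piv[egm,egt,emn,emo,emt,emw,emx,ent,enw,enx,eox,etw,got,gpx,mnp,mop,mot,mpt,mpw,mpx,mtx,nop,now] rk=23  ker:gmt,mnt,mnw,mox,not,nox,npt,npw,npx,ntw,opt,opw,opx,otw,otx,ptw,ptx
∂3: piv[emnt,emnw,entw,mnpt,mnpw,mopt,mopx,motx,mptx,nopt,nopw,nopx,notw,nptw] rk=14  ker:optw,optx
∂2c = 0
c vs im∂3: residual ≠ 0 ⇒ not boundary

cycle:yes boundary:no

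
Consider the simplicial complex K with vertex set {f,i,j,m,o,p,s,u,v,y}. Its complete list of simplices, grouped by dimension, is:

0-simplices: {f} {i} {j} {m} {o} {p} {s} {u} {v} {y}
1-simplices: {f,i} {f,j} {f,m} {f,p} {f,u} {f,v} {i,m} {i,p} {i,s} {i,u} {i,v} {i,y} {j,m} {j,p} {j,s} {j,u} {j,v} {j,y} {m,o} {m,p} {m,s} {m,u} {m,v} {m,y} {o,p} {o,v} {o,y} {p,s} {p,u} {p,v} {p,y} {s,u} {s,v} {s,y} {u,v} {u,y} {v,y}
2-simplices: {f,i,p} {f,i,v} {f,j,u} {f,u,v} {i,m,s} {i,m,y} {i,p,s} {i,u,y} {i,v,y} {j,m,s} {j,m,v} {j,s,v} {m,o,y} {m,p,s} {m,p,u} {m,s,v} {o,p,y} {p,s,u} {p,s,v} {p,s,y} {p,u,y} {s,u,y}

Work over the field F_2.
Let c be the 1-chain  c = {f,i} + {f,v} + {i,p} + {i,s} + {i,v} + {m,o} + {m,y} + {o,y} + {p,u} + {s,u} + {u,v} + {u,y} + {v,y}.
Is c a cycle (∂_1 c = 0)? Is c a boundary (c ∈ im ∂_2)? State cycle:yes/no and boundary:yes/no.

cycle:yes boundary:no

n_0=10 n_1=37 n_2=22  [Z2]
∂1: piv[fi,fj,fm,fp,fu,fv,is,iy,mo] rk=9  ker:im,ip,iu,iv,jm,jp,js,ju,jv,jy,mp,ms,mu,mv,my,op,ov,oy,ps,pu,pv,py,su,sv,sy,uv,uy,vy
∂2: piv[fip,fiv,fju,fuv,ims,imy,ips,iuy,ivy,jms,jmv,jsv,moy,mps,mpu,opy,psu,psv,psy,puy] rk=20  ker:msv,suy
∂1c = 0
c vs im∂2: residual ≠ 0 ⇒ not boundary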